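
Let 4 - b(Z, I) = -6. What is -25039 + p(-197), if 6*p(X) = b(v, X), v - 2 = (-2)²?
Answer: -75112/3 ≈ -25037.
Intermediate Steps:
v = 6 (v = 2 + (-2)² = 2 + 4 = 6)
b(Z, I) = 10 (b(Z, I) = 4 - 1*(-6) = 4 + 6 = 10)
p(X) = 5/3 (p(X) = (⅙)*10 = 5/3)
-25039 + p(-197) = -25039 + 5/3 = -75112/3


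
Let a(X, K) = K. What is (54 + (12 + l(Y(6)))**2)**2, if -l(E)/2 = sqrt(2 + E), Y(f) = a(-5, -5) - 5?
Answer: 9124 - 31872*I*sqrt(2) ≈ 9124.0 - 45074.0*I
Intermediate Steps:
Y(f) = -10 (Y(f) = -5 - 5 = -10)
l(E) = -2*sqrt(2 + E)
(54 + (12 + l(Y(6)))**2)**2 = (54 + (12 - 2*sqrt(2 - 10))**2)**2 = (54 + (12 - 4*I*sqrt(2))**2)**2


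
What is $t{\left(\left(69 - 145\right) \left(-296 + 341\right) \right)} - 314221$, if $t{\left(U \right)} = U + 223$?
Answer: $-317418$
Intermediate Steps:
$t{\left(U \right)} = 223 + U$
$t{\left(\left(69 - 145\right) \left(-296 + 341\right) \right)} - 314221 = \left(223 + \left(69 - 145\right) \left(-296 + 341\right)\right) - 314221 = \left(223 - 3420\right) - 314221 = -3197 - 314221 = -317418$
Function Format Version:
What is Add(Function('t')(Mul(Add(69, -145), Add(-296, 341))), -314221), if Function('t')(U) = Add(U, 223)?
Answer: -317418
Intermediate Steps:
Function('t')(U) = Add(223, U)
Add(Function('t')(Mul(Add(69, -145), Add(-296, 341))), -314221) = Add(Add(223, Mul(Add(69, -145), Add(-296, 341))), -314221) = Add(Add(223, Mul(-76, 45)), -314221) = Add(Add(223, -3420), -314221) = Add(-3197, -314221) = -317418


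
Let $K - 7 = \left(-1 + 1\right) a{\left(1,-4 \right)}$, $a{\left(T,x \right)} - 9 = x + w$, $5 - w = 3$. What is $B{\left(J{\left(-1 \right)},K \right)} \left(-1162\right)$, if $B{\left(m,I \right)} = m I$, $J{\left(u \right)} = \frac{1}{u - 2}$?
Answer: $\frac{8134}{3} \approx 2711.3$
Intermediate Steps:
$w = 2$ ($w = 5 - 3 = 2$)
$a{\left(T,x \right)} = 11 + x$ ($a{\left(T,x \right)} = 9 + \left(x + 2\right) = 9 + \left(2 + x\right) = 11 + x$)
$J{\left(u \right)} = \frac{1}{-2 + u}$
$K = 7$ ($K = 7 + \left(-1 + 1\right) \left(11 - 4\right) = 7 + 0 \cdot 7 = 7 + 0 = 7$)
$B{\left(m,I \right)} = I m$
$B{\left(J{\left(-1 \right)},K \right)} \left(-1162\right) = \frac{7}{-2 - 1} \left(-1162\right) = \frac{7}{-3} \left(-1162\right) = 7 \left(- \frac{1}{3}\right) \left(-1162\right) = \left(- \frac{7}{3}\right) \left(-1162\right) = \frac{8134}{3}$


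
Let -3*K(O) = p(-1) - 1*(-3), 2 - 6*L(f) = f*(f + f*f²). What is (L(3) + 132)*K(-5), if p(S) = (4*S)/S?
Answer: -2464/9 ≈ -273.78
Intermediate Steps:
p(S) = 4
L(f) = ⅓ - f*(f + f³)/6 (L(f) = ⅓ - f*(f + f*f²)/6 = ⅓ - f*(f + f³)/6)
K(O) = -7/3 (K(O) = -(4 - 1*(-3))/3 = -(4 + 3)/3 = -⅓*7 = -7/3)
(L(3) + 132)*K(-5) = ((⅓ - ⅙*3² - ⅙*3⁴) + 132)*(-7/3) = ((⅓ - ⅙*9 - ⅙*81) + 132)*(-7/3) = ((⅓ - 3/2 - 27/2) + 132)*(-7/3) = (-44/3 + 132)*(-7/3) = (352/3)*(-7/3) = -2464/9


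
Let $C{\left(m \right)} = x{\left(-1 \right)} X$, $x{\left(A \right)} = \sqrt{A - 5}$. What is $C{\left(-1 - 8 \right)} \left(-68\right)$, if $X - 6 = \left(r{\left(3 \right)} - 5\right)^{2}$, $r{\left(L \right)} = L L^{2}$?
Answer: $- 33320 i \sqrt{6} \approx - 81617.0 i$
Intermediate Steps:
$r{\left(L \right)} = L^{3}$
$x{\left(A \right)} = \sqrt{-5 + A}$
$X = 490$ ($X = 6 + \left(3^{3} - 5\right)^{2} = 6 + \left(27 - 5\right)^{2} = 6 + 22^{2} = 6 + 484 = 490$)
$C{\left(m \right)} = 490 i \sqrt{6}$ ($C{\left(m \right)} = \sqrt{-5 - 1} \cdot 490 = \sqrt{-6} \cdot 490 = i \sqrt{6} \cdot 490 = 490 i \sqrt{6}$)
$C{\left(-1 - 8 \right)} \left(-68\right) = 490 i \sqrt{6} \left(-68\right) = - 33320 i \sqrt{6}$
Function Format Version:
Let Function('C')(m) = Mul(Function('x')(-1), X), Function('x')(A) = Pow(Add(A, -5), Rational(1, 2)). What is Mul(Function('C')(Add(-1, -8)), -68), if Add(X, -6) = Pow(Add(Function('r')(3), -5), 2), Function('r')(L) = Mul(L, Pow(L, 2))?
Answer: Mul(-33320, I, Pow(6, Rational(1, 2))) ≈ Mul(-81617., I)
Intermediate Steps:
Function('r')(L) = Pow(L, 3)
Function('x')(A) = Pow(Add(-5, A), Rational(1, 2))
X = 490 (X = Add(6, Pow(Add(Pow(3, 3), -5), 2)) = Add(6, Pow(Add(27, -5), 2)) = Add(6, Pow(22, 2)) = Add(6, 484) = 490)
Function('C')(m) = Mul(490, I, Pow(6, Rational(1, 2))) (Function('C')(m) = Mul(Pow(Add(-5, -1), Rational(1, 2)), 490) = Mul(Pow(-6, Rational(1, 2)), 490) = Mul(Mul(I, Pow(6, Rational(1, 2))), 490) = Mul(490, I, Pow(6, Rational(1, 2))))
Mul(Function('C')(Add(-1, -8)), -68) = Mul(Mul(490, I, Pow(6, Rational(1, 2))), -68) = Mul(-33320, I, Pow(6, Rational(1, 2)))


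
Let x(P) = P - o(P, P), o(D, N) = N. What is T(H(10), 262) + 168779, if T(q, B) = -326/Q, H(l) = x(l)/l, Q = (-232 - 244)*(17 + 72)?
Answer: 3575076941/21182 ≈ 1.6878e+5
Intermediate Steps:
Q = -42364 (Q = -476*89 = -42364)
x(P) = 0 (x(P) = P - P = 0)
H(l) = 0 (H(l) = 0/l = 0)
T(q, B) = 163/21182 (T(q, B) = -326/(-42364) = -326*(-1/42364) = 163/21182)
T(H(10), 262) + 168779 = 163/21182 + 168779 = 3575076941/21182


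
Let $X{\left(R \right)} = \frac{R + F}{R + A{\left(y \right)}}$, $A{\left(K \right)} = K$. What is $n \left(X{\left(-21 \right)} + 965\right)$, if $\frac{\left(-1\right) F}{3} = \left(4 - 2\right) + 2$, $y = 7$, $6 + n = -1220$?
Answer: $- \frac{8301859}{7} \approx -1.186 \cdot 10^{6}$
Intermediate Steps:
$n = -1226$ ($n = -6 - 1220 = -1226$)
$F = -12$ ($F = - 3 \left(\left(4 - 2\right) + 2\right) = - 3 \left(2 + 2\right) = \left(-3\right) 4 = -12$)
$X{\left(R \right)} = \frac{-12 + R}{7 + R}$ ($X{\left(R \right)} = \frac{R - 12}{R + 7} = \frac{-12 + R}{7 + R}$)
$n \left(X{\left(-21 \right)} + 965\right) = - 1226 \left(\frac{-12 - 21}{7 - 21} + 965\right) = - 1226 \left(\frac{1}{-14} \left(-33\right) + 965\right) = - 1226 \left(\left(- \frac{1}{14}\right) \left(-33\right) + 965\right) = - 1226 \left(\frac{33}{14} + 965\right) = \left(-1226\right) \frac{13543}{14} = - \frac{8301859}{7}$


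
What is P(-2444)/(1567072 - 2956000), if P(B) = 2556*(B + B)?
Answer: 130143/14468 ≈ 8.9952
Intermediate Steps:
P(B) = 5112*B (P(B) = 2556*(2*B) = 5112*B)
P(-2444)/(1567072 - 2956000) = (5112*(-2444))/(1567072 - 2956000) = -12493728/(-1388928) = -12493728*(-1/1388928) = 130143/14468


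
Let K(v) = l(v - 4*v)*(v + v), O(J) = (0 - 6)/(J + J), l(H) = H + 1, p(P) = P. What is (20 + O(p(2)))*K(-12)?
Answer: -16428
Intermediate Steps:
l(H) = 1 + H
O(J) = -3/J (O(J) = -6*1/(2*J) = -3/J)
K(v) = 2*v*(1 - 3*v) (K(v) = (1 + (v - 4*v))*(v + v) = (1 - 3*v)*(2*v) = 2*v*(1 - 3*v))
(20 + O(p(2)))*K(-12) = (20 - 3/2)*(2*(-12)*(1 - 3*(-12))) = (20 - 3*½)*(2*(-12)*(1 + 36)) = (20 - 3/2)*(2*(-12)*37) = (37/2)*(-888) = -16428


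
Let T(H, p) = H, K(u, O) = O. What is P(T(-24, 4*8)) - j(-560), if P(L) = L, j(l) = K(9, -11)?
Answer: -13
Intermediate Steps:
j(l) = -11
P(T(-24, 4*8)) - j(-560) = -24 - 1*(-11) = -24 + 11 = -13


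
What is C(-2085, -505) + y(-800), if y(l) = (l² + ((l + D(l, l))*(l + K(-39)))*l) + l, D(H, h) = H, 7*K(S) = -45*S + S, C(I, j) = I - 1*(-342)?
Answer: -4967057801/7 ≈ -7.0958e+8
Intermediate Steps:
C(I, j) = 342 + I (C(I, j) = I + 342 = 342 + I)
K(S) = -44*S/7 (K(S) = (-45*S + S)/7 = (-44*S)/7 = -44*S/7)
y(l) = l + l² + 2*l²*(1716/7 + l) (y(l) = (l² + ((l + l)*(l - 44/7*(-39)))*l) + l = (l² + ((2*l)*(l + 1716/7))*l) + l = (l² + ((2*l)*(1716/7 + l))*l) + l = (l² + (2*l*(1716/7 + l))*l) + l = (l² + 2*l²*(1716/7 + l)) + l = l + l² + 2*l²*(1716/7 + l))
C(-2085, -505) + y(-800) = (342 - 2085) + (⅐)*(-800)*(7 + 14*(-800)² + 3439*(-800)) = -1743 + (⅐)*(-800)*(7 + 14*640000 - 2751200) = -1743 + (⅐)*(-800)*(7 + 8960000 - 2751200) = -1743 + (⅐)*(-800)*6208807 = -1743 - 4967045600/7 = -4967057801/7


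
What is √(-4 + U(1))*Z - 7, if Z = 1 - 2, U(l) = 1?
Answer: -7 - I*√3 ≈ -7.0 - 1.732*I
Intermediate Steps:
Z = -1
√(-4 + U(1))*Z - 7 = √(-4 + 1)*(-1) - 7 = √(-3)*(-1) - 7 = (I*√3)*(-1) - 7 = -I*√3 - 7 = -7 - I*√3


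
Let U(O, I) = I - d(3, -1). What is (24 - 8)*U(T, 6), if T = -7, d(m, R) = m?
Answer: 48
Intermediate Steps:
U(O, I) = -3 + I (U(O, I) = I - 1*3 = I - 3 = -3 + I)
(24 - 8)*U(T, 6) = (24 - 8)*(-3 + 6) = 16*3 = 48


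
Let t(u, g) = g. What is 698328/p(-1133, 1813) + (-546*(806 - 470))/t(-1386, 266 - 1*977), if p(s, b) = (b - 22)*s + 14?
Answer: 41307820664/160305931 ≈ 257.68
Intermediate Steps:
p(s, b) = 14 + s*(-22 + b) (p(s, b) = (-22 + b)*s + 14 = s*(-22 + b) + 14 = 14 + s*(-22 + b))
698328/p(-1133, 1813) + (-546*(806 - 470))/t(-1386, 266 - 1*977) = 698328/(14 - 22*(-1133) + 1813*(-1133)) + (-546*(806 - 470))/(266 - 1*977) = 698328/(14 + 24926 - 2054129) + (-546*336)/(266 - 977) = 698328/(-2029189) - 183456/(-711) = 698328*(-1/2029189) - 183456*(-1/711) = -698328/2029189 + 20384/79 = 41307820664/160305931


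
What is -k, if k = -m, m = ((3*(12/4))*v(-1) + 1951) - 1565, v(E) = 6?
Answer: 440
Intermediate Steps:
m = 440 (m = ((3*(12/4))*6 + 1951) - 1565 = ((3*(12*(1/4)))*6 + 1951) - 1565 = ((3*3)*6 + 1951) - 1565 = (9*6 + 1951) - 1565 = (54 + 1951) - 1565 = 2005 - 1565 = 440)
k = -440 (k = -1*440 = -440)
-k = -1*(-440) = 440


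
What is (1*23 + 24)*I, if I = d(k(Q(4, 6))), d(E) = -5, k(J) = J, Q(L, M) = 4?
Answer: -235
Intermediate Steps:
I = -5
(1*23 + 24)*I = (1*23 + 24)*(-5) = (23 + 24)*(-5) = 47*(-5) = -235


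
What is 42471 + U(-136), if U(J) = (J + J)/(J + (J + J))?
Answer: 127415/3 ≈ 42472.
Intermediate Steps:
U(J) = ⅔ (U(J) = (2*J)/(J + 2*J) = (2*J)/((3*J)) = (2*J)*(1/(3*J)) = ⅔)
42471 + U(-136) = 42471 + ⅔ = 127415/3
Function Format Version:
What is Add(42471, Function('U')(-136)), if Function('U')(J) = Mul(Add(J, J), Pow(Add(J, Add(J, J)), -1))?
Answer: Rational(127415, 3) ≈ 42472.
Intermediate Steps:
Function('U')(J) = Rational(2, 3) (Function('U')(J) = Mul(Mul(2, J), Pow(Add(J, Mul(2, J)), -1)) = Mul(Mul(2, J), Pow(Mul(3, J), -1)) = Mul(Mul(2, J), Mul(Rational(1, 3), Pow(J, -1))) = Rational(2, 3))
Add(42471, Function('U')(-136)) = Add(42471, Rational(2, 3)) = Rational(127415, 3)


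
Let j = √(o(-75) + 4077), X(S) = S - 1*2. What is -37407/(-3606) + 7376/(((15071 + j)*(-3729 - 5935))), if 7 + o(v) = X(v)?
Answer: 855289129742293/82449478948192 + 5071*√33/137187152992 ≈ 10.373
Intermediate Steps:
X(S) = -2 + S (X(S) = S - 2 = -2 + S)
o(v) = -9 + v (o(v) = -7 + (-2 + v) = -9 + v)
j = 11*√33 (j = √((-9 - 75) + 4077) = √(-84 + 4077) = √3993 = 11*√33 ≈ 63.190)
-37407/(-3606) + 7376/(((15071 + j)*(-3729 - 5935))) = -37407/(-3606) + 7376/(((15071 + 11*√33)*(-3729 - 5935))) = -37407*(-1/3606) + 7376/(((15071 + 11*√33)*(-9664))) = 12469/1202 + 7376/(-145646144 - 106304*√33)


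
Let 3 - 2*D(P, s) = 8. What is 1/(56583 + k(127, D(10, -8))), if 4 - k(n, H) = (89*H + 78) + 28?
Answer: 2/113407 ≈ 1.7636e-5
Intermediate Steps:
D(P, s) = -5/2 (D(P, s) = 3/2 - ½*8 = 3/2 - 4 = -5/2)
k(n, H) = -102 - 89*H (k(n, H) = 4 - ((89*H + 78) + 28) = 4 - ((78 + 89*H) + 28) = 4 - (106 + 89*H) = 4 + (-106 - 89*H) = -102 - 89*H)
1/(56583 + k(127, D(10, -8))) = 1/(56583 + (-102 - 89*(-5/2))) = 1/(56583 + (-102 + 445/2)) = 1/(56583 + 241/2) = 1/(113407/2) = 2/113407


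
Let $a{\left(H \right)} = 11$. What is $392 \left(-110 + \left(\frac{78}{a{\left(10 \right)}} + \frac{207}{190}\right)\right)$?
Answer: $- \frac{41709388}{1045} \approx -39913.0$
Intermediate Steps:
$392 \left(-110 + \left(\frac{78}{a{\left(10 \right)}} + \frac{207}{190}\right)\right) = 392 \left(-110 + \left(\frac{78}{11} + \frac{207}{190}\right)\right) = 392 \left(-110 + \frac{17097}{2090}\right) = 392 \left(- \frac{212803}{2090}\right) = - \frac{41709388}{1045}$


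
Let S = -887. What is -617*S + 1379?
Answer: 548658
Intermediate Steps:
-617*S + 1379 = -617*(-887) + 1379 = 547279 + 1379 = 548658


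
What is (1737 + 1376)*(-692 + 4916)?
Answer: 13149312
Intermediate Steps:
(1737 + 1376)*(-692 + 4916) = 3113*4224 = 13149312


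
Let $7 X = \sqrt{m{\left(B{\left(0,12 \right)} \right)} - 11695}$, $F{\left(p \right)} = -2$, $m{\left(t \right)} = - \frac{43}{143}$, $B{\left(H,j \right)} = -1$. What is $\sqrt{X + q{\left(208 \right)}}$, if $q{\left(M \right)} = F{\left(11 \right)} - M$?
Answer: $\frac{\sqrt{-210420210 + 2002 i \sqrt{59789301}}}{1001} \approx 0.53269 + 14.501 i$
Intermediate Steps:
$m{\left(t \right)} = - \frac{43}{143}$ ($m{\left(t \right)} = \left(-43\right) \frac{1}{143} = - \frac{43}{143}$)
$q{\left(M \right)} = -2 - M$
$X = \frac{2 i \sqrt{59789301}}{1001}$ ($X = \frac{\sqrt{- \frac{43}{143} - 11695}}{7} = \frac{\sqrt{- \frac{1672428}{143}}}{7} = \frac{\frac{2}{143} i \sqrt{59789301}}{7} = \frac{2 i \sqrt{59789301}}{1001} \approx 15.449 i$)
$\sqrt{X + q{\left(208 \right)}} = \sqrt{\frac{2 i \sqrt{59789301}}{1001} - 210} = \sqrt{-210 + \frac{2 i \sqrt{59789301}}{1001}}$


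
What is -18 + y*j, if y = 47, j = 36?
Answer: 1674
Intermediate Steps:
-18 + y*j = -18 + 47*36 = -18 + 1692 = 1674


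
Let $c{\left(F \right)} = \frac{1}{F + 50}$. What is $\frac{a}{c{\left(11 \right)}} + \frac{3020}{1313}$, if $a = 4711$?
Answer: $\frac{377321143}{1313} \approx 2.8737 \cdot 10^{5}$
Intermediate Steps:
$c{\left(F \right)} = \frac{1}{50 + F}$
$\frac{a}{c{\left(11 \right)}} + \frac{3020}{1313} = \frac{4711}{\frac{1}{50 + 11}} + \frac{3020}{1313} = \frac{4711}{\frac{1}{61}} + 3020 \cdot \frac{1}{1313} = 4711 \frac{1}{\frac{1}{61}} + \frac{3020}{1313} = 4711 \cdot 61 + \frac{3020}{1313} = 287371 + \frac{3020}{1313} = \frac{377321143}{1313}$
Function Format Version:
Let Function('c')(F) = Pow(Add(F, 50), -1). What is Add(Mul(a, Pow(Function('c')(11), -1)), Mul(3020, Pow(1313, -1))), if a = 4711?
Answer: Rational(377321143, 1313) ≈ 2.8737e+5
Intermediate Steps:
Function('c')(F) = Pow(Add(50, F), -1)
Add(Mul(a, Pow(Function('c')(11), -1)), Mul(3020, Pow(1313, -1))) = Add(Mul(4711, Pow(Pow(Add(50, 11), -1), -1)), Mul(3020, Pow(1313, -1))) = Add(Mul(4711, Pow(Pow(61, -1), -1)), Mul(3020, Rational(1, 1313))) = Add(Mul(4711, Pow(Rational(1, 61), -1)), Rational(3020, 1313)) = Add(Mul(4711, 61), Rational(3020, 1313)) = Add(287371, Rational(3020, 1313)) = Rational(377321143, 1313)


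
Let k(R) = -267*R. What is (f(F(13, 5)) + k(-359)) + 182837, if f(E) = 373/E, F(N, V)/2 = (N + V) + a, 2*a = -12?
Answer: 6688933/24 ≈ 2.7871e+5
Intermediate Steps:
a = -6 (a = (1/2)*(-12) = -6)
F(N, V) = -12 + 2*N + 2*V (F(N, V) = 2*((N + V) - 6) = 2*(-6 + N + V) = -12 + 2*N + 2*V)
(f(F(13, 5)) + k(-359)) + 182837 = (373/(-12 + 2*13 + 2*5) - 267*(-359)) + 182837 = (373/(-12 + 26 + 10) + 95853) + 182837 = (373/24 + 95853) + 182837 = 2300845/24 + 182837 = 6688933/24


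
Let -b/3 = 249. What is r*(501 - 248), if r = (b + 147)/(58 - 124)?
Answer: 2300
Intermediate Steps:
b = -747 (b = -3*249 = -747)
r = 100/11 (r = (-747 + 147)/(58 - 124) = -600/(-66) = -600*(-1/66) = 100/11 ≈ 9.0909)
r*(501 - 248) = 100*(501 - 248)/11 = (100/11)*253 = 2300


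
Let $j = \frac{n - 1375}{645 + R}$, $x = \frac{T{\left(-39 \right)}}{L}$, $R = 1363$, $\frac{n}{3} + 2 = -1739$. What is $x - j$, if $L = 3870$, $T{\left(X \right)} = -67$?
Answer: $\frac{6349931}{1942740} \approx 3.2685$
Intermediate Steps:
$n = -5223$ ($n = -6 + 3 \left(-1739\right) = -6 - 5217 = -5223$)
$x = - \frac{67}{3870} \approx -0.017313$
$j = - \frac{3299}{1004}$ ($j = \frac{-5223 - 1375}{645 + 1363} = \frac{-5223 - 1375}{2008} = \left(-5223 - 1375\right) \frac{1}{2008} = \left(-6598\right) \frac{1}{2008} = - \frac{3299}{1004} \approx -3.2859$)
$x - j = - \frac{67}{3870} - - \frac{3299}{1004} = - \frac{67}{3870} + \frac{3299}{1004} = \frac{6349931}{1942740}$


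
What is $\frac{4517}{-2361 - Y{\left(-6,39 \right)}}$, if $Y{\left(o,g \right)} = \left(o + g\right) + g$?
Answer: $- \frac{4517}{2433} \approx -1.8566$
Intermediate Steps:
$Y{\left(o,g \right)} = o + 2 g$ ($Y{\left(o,g \right)} = \left(g + o\right) + g = o + 2 g$)
$\frac{4517}{-2361 - Y{\left(-6,39 \right)}} = \frac{4517}{-2361 - \left(-6 + 2 \cdot 39\right)} = \frac{4517}{-2361 - \left(-6 + 78\right)} = \frac{4517}{-2361 - 72} = \frac{4517}{-2433} = 4517 \left(- \frac{1}{2433}\right) = - \frac{4517}{2433}$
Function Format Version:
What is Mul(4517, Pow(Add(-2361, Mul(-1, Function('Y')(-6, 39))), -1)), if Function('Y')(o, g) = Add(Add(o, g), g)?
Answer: Rational(-4517, 2433) ≈ -1.8566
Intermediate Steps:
Function('Y')(o, g) = Add(o, Mul(2, g)) (Function('Y')(o, g) = Add(Add(g, o), g) = Add(o, Mul(2, g)))
Mul(4517, Pow(Add(-2361, Mul(-1, Function('Y')(-6, 39))), -1)) = Mul(4517, Pow(Add(-2361, Mul(-1, Add(-6, Mul(2, 39)))), -1)) = Mul(4517, Pow(Add(-2361, Mul(-1, Add(-6, 78))), -1)) = Mul(4517, Pow(Add(-2361, Mul(-1, 72)), -1)) = Mul(4517, Pow(Add(-2361, -72), -1)) = Mul(4517, Pow(-2433, -1)) = Mul(4517, Rational(-1, 2433)) = Rational(-4517, 2433)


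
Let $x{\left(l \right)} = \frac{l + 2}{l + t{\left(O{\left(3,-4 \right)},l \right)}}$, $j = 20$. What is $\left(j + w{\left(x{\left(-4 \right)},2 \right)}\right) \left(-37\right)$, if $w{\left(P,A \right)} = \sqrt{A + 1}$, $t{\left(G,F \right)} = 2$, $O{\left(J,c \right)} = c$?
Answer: $-740 - 37 \sqrt{3} \approx -804.09$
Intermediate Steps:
$x{\left(l \right)} = 1$ ($x{\left(l \right)} = \frac{l + 2}{l + 2} = \frac{2 + l}{2 + l} = 1$)
$w{\left(P,A \right)} = \sqrt{1 + A}$
$\left(j + w{\left(x{\left(-4 \right)},2 \right)}\right) \left(-37\right) = \left(20 + \sqrt{1 + 2}\right) \left(-37\right) = \left(20 + \sqrt{3}\right) \left(-37\right) = -740 - 37 \sqrt{3}$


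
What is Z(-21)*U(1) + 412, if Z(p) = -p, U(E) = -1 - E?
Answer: 370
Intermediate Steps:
Z(-21)*U(1) + 412 = (-1*(-21))*(-1 - 1*1) + 412 = 21*(-1 - 1) + 412 = 21*(-2) + 412 = -42 + 412 = 370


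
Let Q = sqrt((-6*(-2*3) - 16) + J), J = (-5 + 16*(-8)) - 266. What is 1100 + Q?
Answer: 1100 + I*sqrt(379) ≈ 1100.0 + 19.468*I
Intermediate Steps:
J = -399 (J = (-5 - 128) - 266 = -133 - 266 = -399)
Q = I*sqrt(379) (Q = sqrt((-6*(-2*3) - 16) - 399) = sqrt((-(-36) - 16) - 399) = sqrt((-6*(-6) - 16) - 399) = sqrt((36 - 16) - 399) = sqrt(20 - 399) = sqrt(-379) = I*sqrt(379) ≈ 19.468*I)
1100 + Q = 1100 + I*sqrt(379)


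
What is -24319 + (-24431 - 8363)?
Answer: -57113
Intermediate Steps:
-24319 + (-24431 - 8363) = -24319 - 32794 = -57113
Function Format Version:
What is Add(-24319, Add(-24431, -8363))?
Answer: -57113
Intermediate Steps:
Add(-24319, Add(-24431, -8363)) = Add(-24319, -32794) = -57113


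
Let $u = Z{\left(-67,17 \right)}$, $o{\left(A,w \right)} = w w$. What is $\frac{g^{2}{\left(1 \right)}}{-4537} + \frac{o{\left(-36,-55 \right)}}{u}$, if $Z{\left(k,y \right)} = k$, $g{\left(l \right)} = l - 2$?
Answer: $- \frac{13724492}{303979} \approx -45.149$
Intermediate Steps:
$g{\left(l \right)} = -2 + l$ ($g{\left(l \right)} = l - 2 = -2 + l$)
$o{\left(A,w \right)} = w^{2}$
$u = -67$
$\frac{g^{2}{\left(1 \right)}}{-4537} + \frac{o{\left(-36,-55 \right)}}{u} = \frac{\left(-2 + 1\right)^{2}}{-4537} + \frac{\left(-55\right)^{2}}{-67} = \left(-1\right)^{2} \left(- \frac{1}{4537}\right) + 3025 \left(- \frac{1}{67}\right) = 1 \left(- \frac{1}{4537}\right) - \frac{3025}{67} = - \frac{1}{4537} - \frac{3025}{67} = - \frac{13724492}{303979}$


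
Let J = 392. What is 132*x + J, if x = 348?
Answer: 46328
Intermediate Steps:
132*x + J = 132*348 + 392 = 45936 + 392 = 46328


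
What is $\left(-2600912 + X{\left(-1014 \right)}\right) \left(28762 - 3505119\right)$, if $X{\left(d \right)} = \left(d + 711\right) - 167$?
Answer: $9043332525374$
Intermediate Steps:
$X{\left(d \right)} = 544 + d$ ($X{\left(d \right)} = \left(711 + d\right) - 167 = 544 + d$)
$\left(-2600912 + X{\left(-1014 \right)}\right) \left(28762 - 3505119\right) = \left(-2600912 + \left(544 - 1014\right)\right) \left(28762 - 3505119\right) = \left(-2600912 - 470\right) \left(-3476357\right) = \left(-2601382\right) \left(-3476357\right) = 9043332525374$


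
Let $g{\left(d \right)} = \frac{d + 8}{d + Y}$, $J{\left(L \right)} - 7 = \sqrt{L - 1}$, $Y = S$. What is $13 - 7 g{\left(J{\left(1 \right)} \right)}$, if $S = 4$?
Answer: $\frac{38}{11} \approx 3.4545$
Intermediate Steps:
$Y = 4$
$J{\left(L \right)} = 7 + \sqrt{-1 + L}$ ($J{\left(L \right)} = 7 + \sqrt{L - 1} = 7 + \sqrt{-1 + L}$)
$g{\left(d \right)} = \frac{8 + d}{4 + d}$ ($g{\left(d \right)} = \frac{d + 8}{d + 4} = \frac{8 + d}{4 + d}$)
$13 - 7 g{\left(J{\left(1 \right)} \right)} = 13 - 7 \frac{8 + \left(7 + \sqrt{-1 + 1}\right)}{4 + \left(7 + \sqrt{-1 + 1}\right)} = 13 - 7 \frac{8 + \left(7 + \sqrt{0}\right)}{4 + \left(7 + \sqrt{0}\right)} = 13 - 7 \frac{8 + \left(7 + 0\right)}{4 + \left(7 + 0\right)} = 13 - 7 \frac{8 + 7}{4 + 7} = 13 - 7 \cdot \frac{1}{11} \cdot 15 = 13 - \frac{105}{11} = \frac{38}{11}$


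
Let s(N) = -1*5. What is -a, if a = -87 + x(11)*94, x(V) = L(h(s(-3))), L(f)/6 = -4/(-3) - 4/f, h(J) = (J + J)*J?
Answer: -15497/25 ≈ -619.88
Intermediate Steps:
s(N) = -5
h(J) = 2*J² (h(J) = (2*J)*J = 2*J²)
L(f) = 8 - 24/f (L(f) = 6*(-4/(-3) - 4/f) = 6*(-4*(-⅓) - 4/f) = 6*(4/3 - 4/f) = 8 - 24/f)
x(V) = 188/25 (x(V) = 8 - 24/(2*(-5)²) = 8 - 24/(2*25) = 8 - 24/50 = 8 - 24*1/50 = 8 - 12/25 = 188/25)
a = 15497/25 (a = -87 + (188/25)*94 = -87 + 17672/25 = 15497/25 ≈ 619.88)
-a = -1*15497/25 = -15497/25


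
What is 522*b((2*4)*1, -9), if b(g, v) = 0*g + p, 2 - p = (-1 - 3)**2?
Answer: -7308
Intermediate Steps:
p = -14 (p = 2 - (-1 - 3)**2 = 2 - 1*(-4)**2 = 2 - 1*16 = 2 - 16 = -14)
b(g, v) = -14 (b(g, v) = 0*g - 14 = 0 - 14 = -14)
522*b((2*4)*1, -9) = 522*(-14) = -7308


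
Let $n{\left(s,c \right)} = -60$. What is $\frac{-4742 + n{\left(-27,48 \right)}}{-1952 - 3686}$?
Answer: $\frac{2401}{2819} \approx 0.85172$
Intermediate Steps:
$\frac{-4742 + n{\left(-27,48 \right)}}{-1952 - 3686} = \frac{-4742 - 60}{-1952 - 3686} = - \frac{4802}{-5638} = \left(-4802\right) \left(- \frac{1}{5638}\right) = \frac{2401}{2819}$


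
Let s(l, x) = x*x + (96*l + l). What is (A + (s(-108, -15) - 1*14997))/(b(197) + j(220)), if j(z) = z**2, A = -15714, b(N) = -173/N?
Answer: -2689838/3178209 ≈ -0.84634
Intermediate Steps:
s(l, x) = x**2 + 97*l
(A + (s(-108, -15) - 1*14997))/(b(197) + j(220)) = (-15714 + (((-15)**2 + 97*(-108)) - 1*14997))/(-173/197 + 220**2) = (-15714 + ((225 - 10476) - 14997))/(-173*1/197 + 48400) = (-15714 + (-10251 - 14997))/(-173/197 + 48400) = (-15714 - 25248)/(9534627/197) = -40962*197/9534627 = -2689838/3178209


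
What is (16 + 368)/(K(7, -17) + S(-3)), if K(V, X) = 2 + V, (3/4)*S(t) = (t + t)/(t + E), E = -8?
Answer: 4224/107 ≈ 39.477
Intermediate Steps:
S(t) = 8*t/(3*(-8 + t)) (S(t) = 4*((t + t)/(t - 8))/3 = 4*((2*t)/(-8 + t))/3 = 4*(2*t/(-8 + t))/3 = 8*t/(3*(-8 + t)))
(16 + 368)/(K(7, -17) + S(-3)) = (16 + 368)/((2 + 7) + (8/3)*(-3)/(-8 - 3)) = 384/(9 + (8/3)*(-3)/(-11)) = 384/(9 + (8/3)*(-3)*(-1/11)) = 384/(9 + 8/11) = 384/(107/11) = 384*(11/107) = 4224/107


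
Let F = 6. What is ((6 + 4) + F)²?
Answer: 256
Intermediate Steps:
((6 + 4) + F)² = ((6 + 4) + 6)² = (10 + 6)² = 16² = 256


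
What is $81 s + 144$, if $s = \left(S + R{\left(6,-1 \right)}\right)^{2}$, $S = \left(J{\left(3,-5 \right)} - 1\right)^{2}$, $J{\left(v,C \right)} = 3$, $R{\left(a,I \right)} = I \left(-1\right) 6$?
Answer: $8244$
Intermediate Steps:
$R{\left(a,I \right)} = - 6 I$ ($R{\left(a,I \right)} = - I 6 = - 6 I$)
$S = 4$ ($S = \left(3 - 1\right)^{2} = 2^{2} = 4$)
$s = 100$ ($s = \left(4 - -6\right)^{2} = \left(4 + 6\right)^{2} = 10^{2} = 100$)
$81 s + 144 = 81 \cdot 100 + 144 = 8100 + 144 = 8244$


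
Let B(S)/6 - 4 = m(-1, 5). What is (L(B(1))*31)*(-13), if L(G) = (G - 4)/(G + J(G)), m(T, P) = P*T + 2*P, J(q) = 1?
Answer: -4030/11 ≈ -366.36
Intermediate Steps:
m(T, P) = 2*P + P*T
B(S) = 54 (B(S) = 24 + 6*(5*(2 - 1)) = 24 + 6*(5*1) = 24 + 6*5 = 24 + 30 = 54)
L(G) = (-4 + G)/(1 + G) (L(G) = (G - 4)/(G + 1) = (-4 + G)/(1 + G))
(L(B(1))*31)*(-13) = (((-4 + 54)/(1 + 54))*31)*(-13) = ((50/55)*31)*(-13) = (((1/55)*50)*31)*(-13) = ((10/11)*31)*(-13) = (310/11)*(-13) = -4030/11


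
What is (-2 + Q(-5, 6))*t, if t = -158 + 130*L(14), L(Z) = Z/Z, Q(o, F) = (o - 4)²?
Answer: -2212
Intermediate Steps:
Q(o, F) = (-4 + o)²
L(Z) = 1
t = -28 (t = -158 + 130*1 = -158 + 130 = -28)
(-2 + Q(-5, 6))*t = (-2 + (-4 - 5)²)*(-28) = (-2 + (-9)²)*(-28) = (-2 + 81)*(-28) = 79*(-28) = -2212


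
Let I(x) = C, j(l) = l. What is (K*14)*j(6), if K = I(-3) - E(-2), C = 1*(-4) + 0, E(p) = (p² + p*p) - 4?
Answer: -672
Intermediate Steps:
E(p) = -4 + 2*p² (E(p) = (p² + p²) - 4 = 2*p² - 4 = -4 + 2*p²)
C = -4 (C = -4 + 0 = -4)
I(x) = -4
K = -8 (K = -4 - (-4 + 2*(-2)²) = -4 - (-4 + 2*4) = -4 - (-4 + 8) = -4 - 1*4 = -4 - 4 = -8)
(K*14)*j(6) = -8*14*6 = -112*6 = -672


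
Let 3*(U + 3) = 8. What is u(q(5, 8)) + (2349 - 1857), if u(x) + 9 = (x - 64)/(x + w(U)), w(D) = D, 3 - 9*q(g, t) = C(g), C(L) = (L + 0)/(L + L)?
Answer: 1630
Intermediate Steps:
U = -1/3 (U = -3 + (1/3)*8 = -3 + 8/3 = -1/3 ≈ -0.33333)
C(L) = 1/2 (C(L) = L/((2*L)) = L*(1/(2*L)) = 1/2)
q(g, t) = 5/18 (q(g, t) = 1/3 - 1/9*1/2 = 1/3 - 1/18 = 5/18)
u(x) = -9 + (-64 + x)/(-1/3 + x) (u(x) = -9 + (x - 64)/(x - 1/3) = -9 + (-64 + x)/(-1/3 + x))
u(q(5, 8)) + (2349 - 1857) = 3*(-61 - 8*5/18)/(-1 + 3*(5/18)) + (2349 - 1857) = 3*(-61 - 20/9)/(-1 + 5/6) + 492 = 3*(-569/9)/(-1/6) + 492 = 3*(-6)*(-569/9) + 492 = 1138 + 492 = 1630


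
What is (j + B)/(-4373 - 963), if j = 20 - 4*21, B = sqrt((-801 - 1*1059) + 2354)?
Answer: 8/667 - sqrt(494)/5336 ≈ 0.0078287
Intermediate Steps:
B = sqrt(494) (B = sqrt((-801 - 1059) + 2354) = sqrt(-1860 + 2354) = sqrt(494) ≈ 22.226)
j = -64 (j = 20 - 84 = -64)
(j + B)/(-4373 - 963) = (-64 + sqrt(494))/(-4373 - 963) = (-64 + sqrt(494))/(-5336) = (-64 + sqrt(494))*(-1/5336) = 8/667 - sqrt(494)/5336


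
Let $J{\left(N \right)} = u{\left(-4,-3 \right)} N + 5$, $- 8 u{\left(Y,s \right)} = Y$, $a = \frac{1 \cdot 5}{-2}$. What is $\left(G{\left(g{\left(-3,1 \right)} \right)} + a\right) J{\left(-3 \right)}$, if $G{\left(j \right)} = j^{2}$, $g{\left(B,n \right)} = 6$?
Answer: $\frac{469}{4} \approx 117.25$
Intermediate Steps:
$a = - \frac{5}{2}$ ($a = 5 \left(- \frac{1}{2}\right) = - \frac{5}{2} \approx -2.5$)
$u{\left(Y,s \right)} = - \frac{Y}{8}$
$J{\left(N \right)} = 5 + \frac{N}{2}$ ($J{\left(N \right)} = \left(- \frac{1}{8}\right) \left(-4\right) N + 5 = \frac{N}{2} + 5 = 5 + \frac{N}{2}$)
$\left(G{\left(g{\left(-3,1 \right)} \right)} + a\right) J{\left(-3 \right)} = \left(6^{2} - \frac{5}{2}\right) \left(5 + \frac{1}{2} \left(-3\right)\right) = \left(36 - \frac{5}{2}\right) \left(5 - \frac{3}{2}\right) = \frac{67}{2} \cdot \frac{7}{2} = \frac{469}{4}$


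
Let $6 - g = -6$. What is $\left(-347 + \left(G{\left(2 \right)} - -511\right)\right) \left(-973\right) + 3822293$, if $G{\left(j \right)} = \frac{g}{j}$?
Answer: $3656883$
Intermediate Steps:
$g = 12$ ($g = 6 - -6 = 6 + 6 = 12$)
$G{\left(j \right)} = \frac{12}{j}$
$\left(-347 + \left(G{\left(2 \right)} - -511\right)\right) \left(-973\right) + 3822293 = \left(-347 + \left(\frac{12}{2} - -511\right)\right) \left(-973\right) + 3822293 = \left(-347 + \left(12 \cdot \frac{1}{2} + 511\right)\right) \left(-973\right) + 3822293 = \left(-347 + \left(6 + 511\right)\right) \left(-973\right) + 3822293 = \left(-347 + 517\right) \left(-973\right) + 3822293 = 170 \left(-973\right) + 3822293 = -165410 + 3822293 = 3656883$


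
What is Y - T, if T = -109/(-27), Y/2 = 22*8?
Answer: 9395/27 ≈ 347.96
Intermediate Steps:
Y = 352 (Y = 2*(22*8) = 2*176 = 352)
T = 109/27 (T = -109*(-1/27) = 109/27 ≈ 4.0370)
Y - T = 352 - 1*109/27 = 352 - 109/27 = 9395/27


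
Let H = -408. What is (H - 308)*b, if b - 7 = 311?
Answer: -227688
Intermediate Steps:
b = 318 (b = 7 + 311 = 318)
(H - 308)*b = (-408 - 308)*318 = -716*318 = -227688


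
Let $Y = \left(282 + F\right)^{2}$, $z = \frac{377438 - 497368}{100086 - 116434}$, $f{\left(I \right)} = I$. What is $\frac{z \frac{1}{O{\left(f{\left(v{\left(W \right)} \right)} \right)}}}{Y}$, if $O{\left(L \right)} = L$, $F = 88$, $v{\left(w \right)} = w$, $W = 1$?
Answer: $\frac{179}{3340360} \approx 5.3587 \cdot 10^{-5}$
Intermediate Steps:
$z = \frac{895}{122}$ ($z = - \frac{119930}{-16348} = \left(-119930\right) \left(- \frac{1}{16348}\right) = \frac{895}{122} \approx 7.3361$)
$Y = 136900$ ($Y = \left(282 + 88\right)^{2} = 370^{2} = 136900$)
$\frac{z \frac{1}{O{\left(f{\left(v{\left(W \right)} \right)} \right)}}}{Y} = \frac{\frac{895}{122} \cdot 1^{-1}}{136900} = \frac{895}{122} \cdot 1 \cdot \frac{1}{136900} = \frac{895}{122} \cdot \frac{1}{136900} = \frac{179}{3340360}$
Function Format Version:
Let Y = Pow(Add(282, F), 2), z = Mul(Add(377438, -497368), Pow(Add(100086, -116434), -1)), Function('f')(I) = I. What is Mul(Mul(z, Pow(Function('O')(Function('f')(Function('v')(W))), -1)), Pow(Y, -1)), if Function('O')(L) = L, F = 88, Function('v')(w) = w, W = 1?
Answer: Rational(179, 3340360) ≈ 5.3587e-5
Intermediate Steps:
z = Rational(895, 122) (z = Mul(-119930, Pow(-16348, -1)) = Mul(-119930, Rational(-1, 16348)) = Rational(895, 122) ≈ 7.3361)
Y = 136900 (Y = Pow(Add(282, 88), 2) = Pow(370, 2) = 136900)
Mul(Mul(z, Pow(Function('O')(Function('f')(Function('v')(W))), -1)), Pow(Y, -1)) = Mul(Mul(Rational(895, 122), Pow(1, -1)), Pow(136900, -1)) = Mul(Mul(Rational(895, 122), 1), Rational(1, 136900)) = Mul(Rational(895, 122), Rational(1, 136900)) = Rational(179, 3340360)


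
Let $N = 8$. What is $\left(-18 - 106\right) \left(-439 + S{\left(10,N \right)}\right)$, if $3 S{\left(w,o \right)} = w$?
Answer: $\frac{162068}{3} \approx 54023.0$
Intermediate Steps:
$S{\left(w,o \right)} = \frac{w}{3}$
$\left(-18 - 106\right) \left(-439 + S{\left(10,N \right)}\right) = \left(-18 - 106\right) \left(-439 + \frac{1}{3} \cdot 10\right) = - 124 \left(-439 + \frac{10}{3}\right) = \left(-124\right) \left(- \frac{1307}{3}\right) = \frac{162068}{3}$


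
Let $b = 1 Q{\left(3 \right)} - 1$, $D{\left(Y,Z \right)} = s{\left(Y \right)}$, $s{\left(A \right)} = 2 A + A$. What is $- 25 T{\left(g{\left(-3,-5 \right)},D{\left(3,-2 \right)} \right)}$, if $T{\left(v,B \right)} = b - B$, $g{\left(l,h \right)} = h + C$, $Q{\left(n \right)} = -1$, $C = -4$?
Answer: $275$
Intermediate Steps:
$s{\left(A \right)} = 3 A$
$D{\left(Y,Z \right)} = 3 Y$
$b = -2$ ($b = 1 \left(-1\right) - 1 = -1 - 1 = -2$)
$g{\left(l,h \right)} = -4 + h$ ($g{\left(l,h \right)} = h - 4 = -4 + h$)
$T{\left(v,B \right)} = -2 - B$
$- 25 T{\left(g{\left(-3,-5 \right)},D{\left(3,-2 \right)} \right)} = - 25 \left(-2 - 3 \cdot 3\right) = - 25 \left(-2 - 9\right) = \left(-25\right) \left(-11\right) = 275$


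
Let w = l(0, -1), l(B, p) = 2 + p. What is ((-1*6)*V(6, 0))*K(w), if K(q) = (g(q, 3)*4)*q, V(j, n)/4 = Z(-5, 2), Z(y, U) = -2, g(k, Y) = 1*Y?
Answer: 576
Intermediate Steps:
g(k, Y) = Y
V(j, n) = -8 (V(j, n) = 4*(-2) = -8)
w = 1 (w = 2 - 1 = 1)
K(q) = 12*q (K(q) = (3*4)*q = 12*q)
((-1*6)*V(6, 0))*K(w) = (-1*6*(-8))*(12*1) = -6*(-8)*12 = 48*12 = 576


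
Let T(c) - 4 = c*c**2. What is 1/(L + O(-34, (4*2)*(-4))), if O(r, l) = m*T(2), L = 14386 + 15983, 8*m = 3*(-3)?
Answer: 2/60711 ≈ 3.2943e-5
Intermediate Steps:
T(c) = 4 + c**3 (T(c) = 4 + c*c**2 = 4 + c**3)
m = -9/8 (m = (3*(-3))/8 = (1/8)*(-9) = -9/8 ≈ -1.1250)
L = 30369
O(r, l) = -27/2 (O(r, l) = -9*(4 + 2**3)/8 = -9*(4 + 8)/8 = -9/8*12 = -27/2)
1/(L + O(-34, (4*2)*(-4))) = 1/(30369 - 27/2) = 1/(60711/2) = 2/60711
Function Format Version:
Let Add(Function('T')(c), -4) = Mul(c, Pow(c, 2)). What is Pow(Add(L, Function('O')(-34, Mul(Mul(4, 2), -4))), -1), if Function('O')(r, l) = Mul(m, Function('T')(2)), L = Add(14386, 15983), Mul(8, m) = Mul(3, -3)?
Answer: Rational(2, 60711) ≈ 3.2943e-5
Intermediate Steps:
Function('T')(c) = Add(4, Pow(c, 3)) (Function('T')(c) = Add(4, Mul(c, Pow(c, 2))) = Add(4, Pow(c, 3)))
m = Rational(-9, 8) (m = Mul(Rational(1, 8), Mul(3, -3)) = Mul(Rational(1, 8), -9) = Rational(-9, 8) ≈ -1.1250)
L = 30369
Function('O')(r, l) = Rational(-27, 2) (Function('O')(r, l) = Mul(Rational(-9, 8), Add(4, Pow(2, 3))) = Mul(Rational(-9, 8), Add(4, 8)) = Mul(Rational(-9, 8), 12) = Rational(-27, 2))
Pow(Add(L, Function('O')(-34, Mul(Mul(4, 2), -4))), -1) = Pow(Add(30369, Rational(-27, 2)), -1) = Pow(Rational(60711, 2), -1) = Rational(2, 60711)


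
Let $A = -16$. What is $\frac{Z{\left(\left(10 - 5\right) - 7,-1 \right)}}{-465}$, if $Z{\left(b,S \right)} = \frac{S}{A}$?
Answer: $- \frac{1}{7440} \approx -0.00013441$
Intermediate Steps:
$Z{\left(b,S \right)} = - \frac{S}{16}$ ($Z{\left(b,S \right)} = \frac{S}{-16} = S \left(- \frac{1}{16}\right) = - \frac{S}{16}$)
$\frac{Z{\left(\left(10 - 5\right) - 7,-1 \right)}}{-465} = \frac{\left(- \frac{1}{16}\right) \left(-1\right)}{-465} = \frac{1}{16} \left(- \frac{1}{465}\right) = - \frac{1}{7440}$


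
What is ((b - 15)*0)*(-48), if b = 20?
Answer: 0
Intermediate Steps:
((b - 15)*0)*(-48) = ((20 - 15)*0)*(-48) = (5*0)*(-48) = 0*(-48) = 0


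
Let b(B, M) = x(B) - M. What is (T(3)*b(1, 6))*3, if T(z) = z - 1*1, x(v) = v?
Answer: -30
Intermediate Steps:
T(z) = -1 + z (T(z) = z - 1 = -1 + z)
b(B, M) = B - M
(T(3)*b(1, 6))*3 = ((-1 + 3)*(1 - 1*6))*3 = (2*(1 - 6))*3 = (2*(-5))*3 = -10*3 = -30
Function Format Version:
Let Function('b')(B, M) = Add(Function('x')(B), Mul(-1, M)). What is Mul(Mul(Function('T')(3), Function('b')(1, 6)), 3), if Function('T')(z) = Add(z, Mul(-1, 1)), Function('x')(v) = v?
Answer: -30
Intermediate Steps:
Function('T')(z) = Add(-1, z) (Function('T')(z) = Add(z, -1) = Add(-1, z))
Function('b')(B, M) = Add(B, Mul(-1, M))
Mul(Mul(Function('T')(3), Function('b')(1, 6)), 3) = Mul(Mul(Add(-1, 3), Add(1, Mul(-1, 6))), 3) = Mul(Mul(2, Add(1, -6)), 3) = Mul(Mul(2, -5), 3) = Mul(-10, 3) = -30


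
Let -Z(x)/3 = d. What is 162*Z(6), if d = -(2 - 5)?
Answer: -1458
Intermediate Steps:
d = 3 (d = -1*(-3) = 3)
Z(x) = -9 (Z(x) = -3*3 = -9)
162*Z(6) = 162*(-9) = -1458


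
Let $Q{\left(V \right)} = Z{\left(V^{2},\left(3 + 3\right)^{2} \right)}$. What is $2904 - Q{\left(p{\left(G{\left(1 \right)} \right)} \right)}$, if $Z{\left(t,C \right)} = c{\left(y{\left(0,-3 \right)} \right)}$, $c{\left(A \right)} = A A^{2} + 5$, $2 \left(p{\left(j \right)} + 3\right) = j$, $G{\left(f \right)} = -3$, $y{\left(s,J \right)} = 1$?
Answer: $2898$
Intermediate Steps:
$p{\left(j \right)} = -3 + \frac{j}{2}$
$c{\left(A \right)} = 5 + A^{3}$ ($c{\left(A \right)} = A^{3} + 5 = 5 + A^{3}$)
$Z{\left(t,C \right)} = 6$ ($Z{\left(t,C \right)} = 5 + 1^{3} = 5 + 1 = 6$)
$Q{\left(V \right)} = 6$
$2904 - Q{\left(p{\left(G{\left(1 \right)} \right)} \right)} = 2904 - 6 = 2898$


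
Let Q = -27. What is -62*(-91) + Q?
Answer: 5615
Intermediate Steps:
-62*(-91) + Q = -62*(-91) - 27 = 5642 - 27 = 5615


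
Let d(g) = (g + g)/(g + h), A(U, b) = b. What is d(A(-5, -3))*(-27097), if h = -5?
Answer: -81291/4 ≈ -20323.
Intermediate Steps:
d(g) = 2*g/(-5 + g) (d(g) = (g + g)/(g - 5) = (2*g)/(-5 + g) = 2*g/(-5 + g))
d(A(-5, -3))*(-27097) = (2*(-3)/(-5 - 3))*(-27097) = (2*(-3)/(-8))*(-27097) = (2*(-3)*(-⅛))*(-27097) = (¾)*(-27097) = -81291/4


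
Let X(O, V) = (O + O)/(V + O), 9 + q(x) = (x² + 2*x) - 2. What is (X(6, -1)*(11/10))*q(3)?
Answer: 264/25 ≈ 10.560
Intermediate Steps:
q(x) = -11 + x² + 2*x (q(x) = -9 + ((x² + 2*x) - 2) = -9 + (-2 + x² + 2*x) = -11 + x² + 2*x)
X(O, V) = 2*O/(O + V) (X(O, V) = (2*O)/(O + V) = 2*O/(O + V))
(X(6, -1)*(11/10))*q(3) = ((2*6/(6 - 1))*(11/10))*(-11 + 3² + 2*3) = ((2*6/5)*(11*(⅒)))*(-11 + 9 + 6) = ((2*6*(⅕))*(11/10))*4 = ((12/5)*(11/10))*4 = (66/25)*4 = 264/25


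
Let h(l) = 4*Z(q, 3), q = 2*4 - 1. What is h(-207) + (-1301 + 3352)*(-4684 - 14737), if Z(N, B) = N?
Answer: -39832443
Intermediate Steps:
q = 7 (q = 8 - 1 = 7)
h(l) = 28 (h(l) = 4*7 = 28)
h(-207) + (-1301 + 3352)*(-4684 - 14737) = 28 + (-1301 + 3352)*(-4684 - 14737) = 28 + 2051*(-19421) = 28 - 39832471 = -39832443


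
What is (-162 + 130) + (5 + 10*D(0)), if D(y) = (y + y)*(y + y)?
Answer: -27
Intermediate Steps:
D(y) = 4*y² (D(y) = (2*y)*(2*y) = 4*y²)
(-162 + 130) + (5 + 10*D(0)) = (-162 + 130) + (5 + 10*(4*0²)) = -32 + (5 + 10*(4*0)) = -32 + (5 + 10*0) = -32 + (5 + 0) = -32 + 5 = -27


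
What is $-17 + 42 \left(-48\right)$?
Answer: $-2033$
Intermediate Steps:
$-17 + 42 \left(-48\right) = -17 - 2016 = -2033$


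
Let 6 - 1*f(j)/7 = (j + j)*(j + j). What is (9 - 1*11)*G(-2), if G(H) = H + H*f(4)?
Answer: -1620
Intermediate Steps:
f(j) = 42 - 28*j² (f(j) = 42 - 7*(j + j)*(j + j) = 42 - 7*2*j*2*j = 42 - 28*j²)
G(H) = -405*H (G(H) = H + H*(42 - 28*4²) = H + H*(42 - 28*16) = H + H*(42 - 448) = H + H*(-406) = H - 406*H = -405*H)
(9 - 1*11)*G(-2) = (9 - 1*11)*(-405*(-2)) = (9 - 11)*810 = -2*810 = -1620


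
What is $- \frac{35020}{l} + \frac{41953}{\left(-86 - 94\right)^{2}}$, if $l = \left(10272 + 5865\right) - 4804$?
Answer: $- \frac{659194651}{367189200} \approx -1.7952$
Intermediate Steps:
$l = 11333$ ($l = 16137 - 4804 = 11333$)
$- \frac{35020}{l} + \frac{41953}{\left(-86 - 94\right)^{2}} = - \frac{35020}{11333} + \frac{41953}{\left(-86 - 94\right)^{2}} = \left(-35020\right) \frac{1}{11333} + \frac{41953}{\left(-180\right)^{2}} = - \frac{35020}{11333} + \frac{41953}{32400} = - \frac{659194651}{367189200}$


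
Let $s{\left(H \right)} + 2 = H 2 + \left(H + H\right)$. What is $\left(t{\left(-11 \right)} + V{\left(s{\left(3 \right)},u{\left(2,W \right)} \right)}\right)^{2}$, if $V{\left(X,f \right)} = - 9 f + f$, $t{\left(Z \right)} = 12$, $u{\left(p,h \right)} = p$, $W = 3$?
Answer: $16$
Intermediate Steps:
$s{\left(H \right)} = -2 + 4 H$ ($s{\left(H \right)} = -2 + \left(H 2 + \left(H + H\right)\right) = -2 + \left(2 H + 2 H\right) = -2 + 4 H$)
$V{\left(X,f \right)} = - 8 f$
$\left(t{\left(-11 \right)} + V{\left(s{\left(3 \right)},u{\left(2,W \right)} \right)}\right)^{2} = \left(12 - 16\right)^{2} = \left(-4\right)^{2} = 16$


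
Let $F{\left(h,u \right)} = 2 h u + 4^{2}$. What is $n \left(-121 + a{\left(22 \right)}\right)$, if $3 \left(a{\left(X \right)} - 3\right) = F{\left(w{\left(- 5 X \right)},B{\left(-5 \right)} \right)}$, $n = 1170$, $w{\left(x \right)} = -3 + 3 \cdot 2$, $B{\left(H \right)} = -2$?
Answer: $-136500$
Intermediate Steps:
$w{\left(x \right)} = 3$ ($w{\left(x \right)} = -3 + 6 = 3$)
$F{\left(h,u \right)} = 16 + 2 h u$ ($F{\left(h,u \right)} = 2 h u + 16 = 16 + 2 h u$)
$a{\left(X \right)} = \frac{13}{3}$ ($a{\left(X \right)} = 3 + \frac{16 + 2 \cdot 3 \left(-2\right)}{3} = 3 + \frac{16 - 12}{3} = 3 + \frac{1}{3} \cdot 4 = 3 + \frac{4}{3} = \frac{13}{3}$)
$n \left(-121 + a{\left(22 \right)}\right) = 1170 \left(-121 + \frac{13}{3}\right) = 1170 \left(- \frac{350}{3}\right) = -136500$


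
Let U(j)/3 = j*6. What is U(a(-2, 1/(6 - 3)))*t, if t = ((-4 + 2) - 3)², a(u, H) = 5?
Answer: 2250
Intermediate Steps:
t = 25 (t = (-2 - 3)² = (-5)² = 25)
U(j) = 18*j (U(j) = 3*(j*6) = 3*(6*j) = 18*j)
U(a(-2, 1/(6 - 3)))*t = (18*5)*25 = 90*25 = 2250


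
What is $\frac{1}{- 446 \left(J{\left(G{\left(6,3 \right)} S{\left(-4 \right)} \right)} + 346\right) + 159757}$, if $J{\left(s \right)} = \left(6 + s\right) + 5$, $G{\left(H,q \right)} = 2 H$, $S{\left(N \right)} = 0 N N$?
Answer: $\frac{1}{535} \approx 0.0018692$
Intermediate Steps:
$S{\left(N \right)} = 0$ ($S{\left(N \right)} = 0 N = 0$)
$J{\left(s \right)} = 11 + s$
$\frac{1}{- 446 \left(J{\left(G{\left(6,3 \right)} S{\left(-4 \right)} \right)} + 346\right) + 159757} = \frac{1}{- 446 \left(\left(11 + 2 \cdot 6 \cdot 0\right) + 346\right) + 159757} = \frac{1}{- 446 \left(\left(11 + 12 \cdot 0\right) + 346\right) + 159757} = \frac{1}{- 446 \left(\left(11 + 0\right) + 346\right) + 159757} = \frac{1}{- 446 \left(11 + 346\right) + 159757} = \frac{1}{\left(-446\right) 357 + 159757} = \frac{1}{-159222 + 159757} = \frac{1}{535}$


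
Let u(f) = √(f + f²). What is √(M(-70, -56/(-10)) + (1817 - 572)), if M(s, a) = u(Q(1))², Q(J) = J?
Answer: √1247 ≈ 35.313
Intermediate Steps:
M(s, a) = 2 (M(s, a) = (√(1*(1 + 1)))² = (√(1*2))² = (√2)² = 2)
√(M(-70, -56/(-10)) + (1817 - 572)) = √(2 + (1817 - 572)) = √(2 + 1245) = √1247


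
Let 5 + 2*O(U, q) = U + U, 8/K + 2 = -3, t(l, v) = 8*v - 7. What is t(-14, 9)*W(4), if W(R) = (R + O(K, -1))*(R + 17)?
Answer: -273/2 ≈ -136.50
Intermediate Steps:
t(l, v) = -7 + 8*v
K = -8/5 (K = 8/(-2 - 3) = 8/(-5) = 8*(-1/5) = -8/5 ≈ -1.6000)
O(U, q) = -5/2 + U (O(U, q) = -5/2 + (U + U)/2 = -5/2 + (2*U)/2 = -5/2 + U)
W(R) = (17 + R)*(-41/10 + R) (W(R) = (R + (-5/2 - 8/5))*(R + 17) = (R - 41/10)*(17 + R) = (-41/10 + R)*(17 + R) = (17 + R)*(-41/10 + R))
t(-14, 9)*W(4) = (-7 + 8*9)*(-697/10 + 4**2 + (129/10)*4) = (-7 + 72)*(-697/10 + 16 + 258/5) = 65*(-21/10) = -273/2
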